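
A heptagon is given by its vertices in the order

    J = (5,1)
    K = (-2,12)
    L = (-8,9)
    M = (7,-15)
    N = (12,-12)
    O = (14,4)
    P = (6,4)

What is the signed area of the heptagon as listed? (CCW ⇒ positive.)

263.5

J→K: (5)(12) − (-2)(1) = 62
K→L: (-2)(9) − (-8)(12) = 78
L→M: (-8)(-15) − (7)(9) = 57
M→N: (7)(-12) − (12)(-15) = 96
N→O: (12)(4) − (14)(-12) = 216
O→P: (14)(4) − (6)(4) = 32
P→J: (6)(1) − (5)(4) = -14
Σ = 527
Signed area = Σ/2 = 263.5 (positive ⇒ counter-clockwise traversal).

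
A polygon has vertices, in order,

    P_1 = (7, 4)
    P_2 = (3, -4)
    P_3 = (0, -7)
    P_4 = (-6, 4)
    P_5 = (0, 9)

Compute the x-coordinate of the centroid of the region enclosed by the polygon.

Apply the shoelace formula. First the cross-terms c_i = x_i·y_{i+1} − x_{i+1}·y_i:
  -40, -21, -42, -54, -63  ⇒  2A = -220, A = -110.
Then Σ (x_i + x_{i+1})·c_i = -328, so x̄ = -328 / (6·(-110)) = 82/165.

82/165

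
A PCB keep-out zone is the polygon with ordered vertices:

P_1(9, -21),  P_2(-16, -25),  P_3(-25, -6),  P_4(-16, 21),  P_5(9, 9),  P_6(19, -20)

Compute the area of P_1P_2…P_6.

1307

Apply the surveyor's formula: 2A = Σ (x_i·y_{i+1} − x_{i+1}·y_i), indices taken mod 6.
P_1→P_2: (9)(-25) − (-16)(-21) = -561
P_2→P_3: (-16)(-6) − (-25)(-25) = -529
P_3→P_4: (-25)(21) − (-16)(-6) = -621
P_4→P_5: (-16)(9) − (9)(21) = -333
P_5→P_6: (9)(-20) − (19)(9) = -351
P_6→P_1: (19)(-21) − (9)(-20) = -219
Σ = -2614
Area = |Σ|/2 = 1307.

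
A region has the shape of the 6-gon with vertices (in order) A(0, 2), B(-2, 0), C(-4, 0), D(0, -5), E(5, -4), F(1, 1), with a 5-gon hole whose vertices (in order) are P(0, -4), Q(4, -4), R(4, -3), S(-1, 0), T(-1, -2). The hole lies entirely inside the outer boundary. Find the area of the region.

18.5

Outer boundary:
Σ = (4) + (0) + (20) + (25) + (9) + (2) = 60
Area = |Σ|/2 = 30.
Hole:
Σ = (16) + (4) + (-3) + (2) + (4) = 23
Area = |Σ|/2 = 11.5.
Net area = 30 − 11.5 = 18.5.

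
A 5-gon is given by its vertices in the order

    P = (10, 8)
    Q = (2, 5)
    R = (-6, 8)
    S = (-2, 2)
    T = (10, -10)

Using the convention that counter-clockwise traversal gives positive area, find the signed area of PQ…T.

132

Apply Gauss's area formula: 2A = Σ (x_i·y_{i+1} − x_{i+1}·y_i), indices taken mod 5.
P→Q: (10)(5) − (2)(8) = 34
Q→R: (2)(8) − (-6)(5) = 46
R→S: (-6)(2) − (-2)(8) = 4
S→T: (-2)(-10) − (10)(2) = 0
T→P: (10)(8) − (10)(-10) = 180
Σ = 264
Signed area = Σ/2 = 132 (positive ⇒ counter-clockwise traversal).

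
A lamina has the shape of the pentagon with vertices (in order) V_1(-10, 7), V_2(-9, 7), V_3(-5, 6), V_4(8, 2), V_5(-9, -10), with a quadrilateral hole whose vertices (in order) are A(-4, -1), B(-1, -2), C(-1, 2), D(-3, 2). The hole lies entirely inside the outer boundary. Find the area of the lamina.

Outer boundary:
Cross-terms: -7, -19, -58, -62, -163  ⇒  Σ = -309
Area = |Σ|/2 = 154.5.
Hole:
Apply the shoelace (surveyor's) formula: 2A = Σ (x_i·y_{i+1} − x_{i+1}·y_i), indices taken mod 4.
Σ = (7) + (-4) + (4) + (11) = 18
Area = |Σ|/2 = 9.
Net area = 154.5 − 9 = 145.5.

145.5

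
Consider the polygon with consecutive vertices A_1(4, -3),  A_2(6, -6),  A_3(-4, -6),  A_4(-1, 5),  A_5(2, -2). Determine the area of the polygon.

Apply the shoelace formula: 2A = Σ (x_i·y_{i+1} − x_{i+1}·y_i), indices taken mod 5.
A_1→A_2: (4)(-6) − (6)(-3) = -6
A_2→A_3: (6)(-6) − (-4)(-6) = -60
A_3→A_4: (-4)(5) − (-1)(-6) = -26
A_4→A_5: (-1)(-2) − (2)(5) = -8
A_5→A_1: (2)(-3) − (4)(-2) = 2
Σ = -98
Area = |Σ|/2 = 49.

49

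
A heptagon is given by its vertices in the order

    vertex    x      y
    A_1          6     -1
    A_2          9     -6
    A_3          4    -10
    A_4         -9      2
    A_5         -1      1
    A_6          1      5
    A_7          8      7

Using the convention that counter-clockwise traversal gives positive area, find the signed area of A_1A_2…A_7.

-135.5

Σ = (-27) + (-66) + (-82) + (-7) + (-6) + (-33) + (-50) = -271
Signed area = Σ/2 = -135.5 (negative ⇒ clockwise traversal).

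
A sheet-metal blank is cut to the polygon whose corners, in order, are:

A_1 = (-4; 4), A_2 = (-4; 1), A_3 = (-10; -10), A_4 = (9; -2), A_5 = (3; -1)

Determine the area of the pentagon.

88.5

Σ = (12) + (50) + (110) + (-3) + (8) = 177
Area = |Σ|/2 = 88.5.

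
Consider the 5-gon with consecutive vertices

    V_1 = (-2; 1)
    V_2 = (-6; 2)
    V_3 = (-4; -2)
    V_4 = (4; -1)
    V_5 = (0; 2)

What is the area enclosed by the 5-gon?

Σ = (2) + (20) + (12) + (8) + (4) = 46
Area = |Σ|/2 = 23.

23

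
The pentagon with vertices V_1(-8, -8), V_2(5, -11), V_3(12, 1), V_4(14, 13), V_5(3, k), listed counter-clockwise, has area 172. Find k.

The doubled signed area Σ (x_i y_{i+1} − x_{i+1} y_i) is linear in k.
With k=0 it equals 344; the coefficient of k is 22 (from the two edges through V_5).
So 22·k + 344 = 2·172 = 344 ⇒ k = 0.

0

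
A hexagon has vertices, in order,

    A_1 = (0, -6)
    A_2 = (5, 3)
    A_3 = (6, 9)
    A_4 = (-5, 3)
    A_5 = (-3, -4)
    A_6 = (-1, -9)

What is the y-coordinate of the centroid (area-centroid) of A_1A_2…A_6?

286/267

Apply the surveyor's formula. First the cross-terms c_i = x_i·y_{i+1} − x_{i+1}·y_i:
  30, 27, 63, 29, 23, 6  ⇒  2A = 178, A = 89.
Then Σ (y_i + y_{i+1})·c_i = 572, so ȳ = 572 / (6·89) = 286/267.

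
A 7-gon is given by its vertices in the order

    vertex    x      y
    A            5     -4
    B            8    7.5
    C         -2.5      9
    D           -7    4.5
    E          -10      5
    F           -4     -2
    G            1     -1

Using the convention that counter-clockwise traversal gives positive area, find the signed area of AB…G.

A→B: (5)(7.5) − (8)(-4) = 69.5
B→C: (8)(9) − (-2.5)(7.5) = 90.75
C→D: (-2.5)(4.5) − (-7)(9) = 51.75
D→E: (-7)(5) − (-10)(4.5) = 10
E→F: (-10)(-2) − (-4)(5) = 40
F→G: (-4)(-1) − (1)(-2) = 6
G→A: (1)(-4) − (5)(-1) = 1
Σ = 269
Signed area = Σ/2 = 134.5 (positive ⇒ counter-clockwise traversal).

134.5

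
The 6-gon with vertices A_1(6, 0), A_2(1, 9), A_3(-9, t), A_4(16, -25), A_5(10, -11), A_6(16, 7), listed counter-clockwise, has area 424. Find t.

-14

The doubled signed area Σ (x_i y_{i+1} − x_{i+1} y_i) is linear in t.
With t=0 it equals 638; the coefficient of t is -15 (from the two edges through A_3).
So -15·t + 638 = 2·424 = 848 ⇒ t = -14.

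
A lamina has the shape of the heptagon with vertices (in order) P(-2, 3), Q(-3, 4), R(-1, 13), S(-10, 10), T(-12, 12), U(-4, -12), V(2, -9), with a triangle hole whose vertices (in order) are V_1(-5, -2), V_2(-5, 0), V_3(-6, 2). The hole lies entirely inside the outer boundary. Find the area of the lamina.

162

Outer boundary:
Apply Gauss's area formula: 2A = Σ (x_i·y_{i+1} − x_{i+1}·y_i), indices taken mod 7.
Cross-terms: 1, -35, 120, 0, 192, 60, -12  ⇒  Σ = 326
Area = |Σ|/2 = 163.
Hole:
Apply the surveyor's formula: 2A = Σ (x_i·y_{i+1} − x_{i+1}·y_i), indices taken mod 3.
V_1→V_2: (-5)(0) − (-5)(-2) = -10
V_2→V_3: (-5)(2) − (-6)(0) = -10
V_3→V_1: (-6)(-2) − (-5)(2) = 22
Σ = 2
Area = |Σ|/2 = 1.
Net area = 163 − 1 = 162.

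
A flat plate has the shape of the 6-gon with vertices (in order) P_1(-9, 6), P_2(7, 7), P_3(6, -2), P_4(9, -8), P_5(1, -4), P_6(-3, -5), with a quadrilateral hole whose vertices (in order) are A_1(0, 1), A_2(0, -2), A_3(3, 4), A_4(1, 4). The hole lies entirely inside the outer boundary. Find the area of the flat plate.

142

Outer boundary:
Apply Gauss's area formula: 2A = Σ (x_i·y_{i+1} − x_{i+1}·y_i), indices taken mod 6.
P_1→P_2: (-9)(7) − (7)(6) = -105
P_2→P_3: (7)(-2) − (6)(7) = -56
P_3→P_4: (6)(-8) − (9)(-2) = -30
P_4→P_5: (9)(-4) − (1)(-8) = -28
P_5→P_6: (1)(-5) − (-3)(-4) = -17
P_6→P_1: (-3)(6) − (-9)(-5) = -63
Σ = -299
Area = |Σ|/2 = 149.5.
Hole:
Apply the shoelace (surveyor's) formula: 2A = Σ (x_i·y_{i+1} − x_{i+1}·y_i), indices taken mod 4.
A_1→A_2: (0)(-2) − (0)(1) = 0
A_2→A_3: (0)(4) − (3)(-2) = 6
A_3→A_4: (3)(4) − (1)(4) = 8
A_4→A_1: (1)(1) − (0)(4) = 1
Σ = 15
Area = |Σ|/2 = 7.5.
Net area = 149.5 − 7.5 = 142.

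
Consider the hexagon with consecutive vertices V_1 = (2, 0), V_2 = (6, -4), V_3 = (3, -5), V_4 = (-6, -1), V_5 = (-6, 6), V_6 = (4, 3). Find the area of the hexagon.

Σ = (-8) + (-18) + (-33) + (-42) + (-42) + (-6) = -149
Area = |Σ|/2 = 74.5.

74.5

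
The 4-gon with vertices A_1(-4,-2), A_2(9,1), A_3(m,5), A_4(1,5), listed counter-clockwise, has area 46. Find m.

5

The doubled signed area Σ (x_i y_{i+1} − x_{i+1} y_i) is linear in m.
With m=0 it equals 72; the coefficient of m is 4 (from the two edges through A_3).
So 4·m + 72 = 2·46 = 92 ⇒ m = 5.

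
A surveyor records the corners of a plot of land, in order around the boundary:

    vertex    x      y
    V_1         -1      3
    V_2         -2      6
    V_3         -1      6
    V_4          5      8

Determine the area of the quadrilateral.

10.5

Apply the surveyor's formula: 2A = Σ (x_i·y_{i+1} − x_{i+1}·y_i), indices taken mod 4.
Cross-terms: 0, -6, -38, 23  ⇒  Σ = -21
Area = |Σ|/2 = 10.5.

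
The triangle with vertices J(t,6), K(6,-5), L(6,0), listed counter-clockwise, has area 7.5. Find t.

3

Write out the shoelace sum; only the two edges meeting at J involve t:
2·Area = [(6·6 − t·0) + (t·(-5) − 6·6)] + 30
       = -5·t + 30 = 15
⇒ t = 3.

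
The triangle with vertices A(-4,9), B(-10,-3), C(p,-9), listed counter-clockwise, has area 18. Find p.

-10

Write out the shoelace sum; only the two edges meeting at C involve p:
2·Area = [((-10)·(-9) − p·(-3)) + (p·9 − (-4)·(-9))] + 102
       = 12·p + 156 = 36
⇒ p = -10.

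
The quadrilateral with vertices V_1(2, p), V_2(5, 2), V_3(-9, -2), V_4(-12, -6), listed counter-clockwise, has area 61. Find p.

Write out the shoelace sum; only the two edges meeting at V_1 involve p:
2·Area = [((-12)·p − 2·(-6)) + (2·2 − 5·p)] + 38
       = -17·p + 54 = 122
⇒ p = -4.

-4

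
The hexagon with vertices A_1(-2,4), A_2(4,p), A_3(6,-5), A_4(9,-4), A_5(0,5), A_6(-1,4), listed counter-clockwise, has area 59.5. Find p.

-10

The doubled signed area Σ (x_i y_{i+1} − x_{i+1} y_i) is linear in p.
With p=0 it equals 39; the coefficient of p is -8 (from the two edges through A_2).
So -8·p + 39 = 2·59.5 = 119 ⇒ p = -10.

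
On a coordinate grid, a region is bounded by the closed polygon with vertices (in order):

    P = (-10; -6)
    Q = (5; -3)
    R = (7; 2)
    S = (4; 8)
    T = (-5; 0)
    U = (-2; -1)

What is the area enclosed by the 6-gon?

P→Q: (-10)(-3) − (5)(-6) = 60
Q→R: (5)(2) − (7)(-3) = 31
R→S: (7)(8) − (4)(2) = 48
S→T: (4)(0) − (-5)(8) = 40
T→U: (-5)(-1) − (-2)(0) = 5
U→P: (-2)(-6) − (-10)(-1) = 2
Σ = 186
Area = |Σ|/2 = 93.

93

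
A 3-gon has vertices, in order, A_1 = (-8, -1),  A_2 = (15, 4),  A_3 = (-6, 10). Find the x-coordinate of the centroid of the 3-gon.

Apply Gauss's area formula. First the cross-terms c_i = x_i·y_{i+1} − x_{i+1}·y_i:
  -17, 174, 86  ⇒  2A = 243, A = 121.5.
Then Σ (x_i + x_{i+1})·c_i = 243, so x̄ = 243 / (6·121.5) = 1/3.

1/3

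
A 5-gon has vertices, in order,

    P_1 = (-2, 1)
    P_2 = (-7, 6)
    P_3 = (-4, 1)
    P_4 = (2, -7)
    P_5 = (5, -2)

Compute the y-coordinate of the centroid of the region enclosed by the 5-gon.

Apply the shoelace formula. First the cross-terms c_i = x_i·y_{i+1} − x_{i+1}·y_i:
  -5, 17, 26, 31, 1  ⇒  2A = 70, A = 35.
Then Σ (y_i + y_{i+1})·c_i = -352, so ȳ = -352 / (6·35) = -176/105.

-176/105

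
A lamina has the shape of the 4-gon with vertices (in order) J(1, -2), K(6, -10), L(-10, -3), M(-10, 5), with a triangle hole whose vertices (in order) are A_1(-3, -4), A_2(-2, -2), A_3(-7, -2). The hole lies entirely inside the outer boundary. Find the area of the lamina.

85.5

Outer boundary:
Apply Gauss's area formula: 2A = Σ (x_i·y_{i+1} − x_{i+1}·y_i), indices taken mod 4.
Σ = (2) + (-118) + (-80) + (15) = -181
Area = |Σ|/2 = 90.5.
Hole:
Apply the shoelace (surveyor's) formula: 2A = Σ (x_i·y_{i+1} − x_{i+1}·y_i), indices taken mod 3.
Σ = (-2) + (-10) + (22) = 10
Area = |Σ|/2 = 5.
Net area = 90.5 − 5 = 85.5.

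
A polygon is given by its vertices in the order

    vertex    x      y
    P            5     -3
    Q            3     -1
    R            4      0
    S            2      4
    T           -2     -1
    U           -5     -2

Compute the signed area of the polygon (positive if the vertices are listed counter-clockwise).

Cross-terms: 4, 4, 16, 6, -1, 25  ⇒  Σ = 54
Signed area = Σ/2 = 27 (positive ⇒ counter-clockwise traversal).

27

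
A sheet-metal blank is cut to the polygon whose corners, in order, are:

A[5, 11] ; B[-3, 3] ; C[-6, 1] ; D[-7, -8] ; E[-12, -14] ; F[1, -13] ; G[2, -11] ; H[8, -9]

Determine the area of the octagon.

Apply the shoelace formula: 2A = Σ (x_i·y_{i+1} − x_{i+1}·y_i), indices taken mod 8.
Cross-terms: 48, 15, 55, 2, 170, 15, 70, 133  ⇒  Σ = 508
Area = |Σ|/2 = 254.

254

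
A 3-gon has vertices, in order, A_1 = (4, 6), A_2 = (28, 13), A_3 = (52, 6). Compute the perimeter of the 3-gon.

98

|A_1A_2| = √((24)² + (7)²) = √625 = 25
|A_2A_3| = √((24)² + (-7)²) = √625 = 25
|A_3A_1| = √((-48)² + (0)²) = √2304 = 48
Perimeter = 25 + 25 + 48 = 98.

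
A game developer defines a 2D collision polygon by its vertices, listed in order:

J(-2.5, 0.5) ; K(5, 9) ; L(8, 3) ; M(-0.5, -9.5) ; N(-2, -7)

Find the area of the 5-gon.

95.25

Σ = (-25) + (-57) + (-74.5) + (-15.5) + (-18.5) = -190.5
Area = |Σ|/2 = 95.25.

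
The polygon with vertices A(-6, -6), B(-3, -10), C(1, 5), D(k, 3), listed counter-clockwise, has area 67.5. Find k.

Write out the shoelace sum; only the two edges meeting at D involve k:
2·Area = [(1·3 − k·5) + (k·(-6) − (-6)·3)] + 37
       = -11·k + 58 = 135
⇒ k = -7.

-7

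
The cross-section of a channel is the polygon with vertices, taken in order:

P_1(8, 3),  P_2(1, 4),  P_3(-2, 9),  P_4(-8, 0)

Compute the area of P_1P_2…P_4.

Σ = (29) + (17) + (72) + (-24) = 94
Area = |Σ|/2 = 47.

47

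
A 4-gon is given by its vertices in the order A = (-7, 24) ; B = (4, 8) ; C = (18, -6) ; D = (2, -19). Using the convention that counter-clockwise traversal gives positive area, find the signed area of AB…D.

-367.5

Apply Gauss's area formula: 2A = Σ (x_i·y_{i+1} − x_{i+1}·y_i), indices taken mod 4.
Σ = (-152) + (-168) + (-330) + (-85) = -735
Signed area = Σ/2 = -367.5 (negative ⇒ clockwise traversal).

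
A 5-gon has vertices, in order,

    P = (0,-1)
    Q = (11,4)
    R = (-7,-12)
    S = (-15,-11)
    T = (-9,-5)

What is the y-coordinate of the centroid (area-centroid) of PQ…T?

-1188/211

Apply the shoelace (surveyor's) formula. First the cross-terms c_i = x_i·y_{i+1} − x_{i+1}·y_i:
  11, -104, -103, -24, 9  ⇒  2A = -211, A = -105.5.
Then Σ (y_i + y_{i+1})·c_i = 3564, so ȳ = 3564 / (6·(-105.5)) = -1188/211.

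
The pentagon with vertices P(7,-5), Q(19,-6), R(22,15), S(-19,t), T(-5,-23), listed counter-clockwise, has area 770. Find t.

Write out the shoelace sum; only the two edges meeting at S involve t:
2·Area = [(22·t − (-19)·15) + ((-19)·(-23) − (-5)·t)] + 656
       = 27·t + 1378 = 1540
⇒ t = 6.

6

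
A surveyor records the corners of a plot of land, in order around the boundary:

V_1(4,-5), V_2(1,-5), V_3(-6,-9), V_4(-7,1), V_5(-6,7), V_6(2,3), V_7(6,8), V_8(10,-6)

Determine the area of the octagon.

171

Apply the shoelace formula: 2A = Σ (x_i·y_{i+1} − x_{i+1}·y_i), indices taken mod 8.
Σ = (-15) + (-39) + (-69) + (-43) + (-32) + (-2) + (-116) + (-26) = -342
Area = |Σ|/2 = 171.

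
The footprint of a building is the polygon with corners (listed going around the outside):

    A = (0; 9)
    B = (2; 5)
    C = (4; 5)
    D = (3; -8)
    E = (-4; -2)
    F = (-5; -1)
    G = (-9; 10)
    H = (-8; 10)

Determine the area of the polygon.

Apply the surveyor's formula: 2A = Σ (x_i·y_{i+1} − x_{i+1}·y_i), indices taken mod 8.
A→B: (0)(5) − (2)(9) = -18
B→C: (2)(5) − (4)(5) = -10
C→D: (4)(-8) − (3)(5) = -47
D→E: (3)(-2) − (-4)(-8) = -38
E→F: (-4)(-1) − (-5)(-2) = -6
F→G: (-5)(10) − (-9)(-1) = -59
G→H: (-9)(10) − (-8)(10) = -10
H→A: (-8)(9) − (0)(10) = -72
Σ = -260
Area = |Σ|/2 = 130.

130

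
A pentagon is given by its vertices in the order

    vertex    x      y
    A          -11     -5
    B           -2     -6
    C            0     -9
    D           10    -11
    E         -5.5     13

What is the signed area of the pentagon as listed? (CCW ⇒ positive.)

202

Apply Gauss's area formula: 2A = Σ (x_i·y_{i+1} − x_{i+1}·y_i), indices taken mod 5.
Σ = (56) + (18) + (90) + (69.5) + (170.5) = 404
Signed area = Σ/2 = 202 (positive ⇒ counter-clockwise traversal).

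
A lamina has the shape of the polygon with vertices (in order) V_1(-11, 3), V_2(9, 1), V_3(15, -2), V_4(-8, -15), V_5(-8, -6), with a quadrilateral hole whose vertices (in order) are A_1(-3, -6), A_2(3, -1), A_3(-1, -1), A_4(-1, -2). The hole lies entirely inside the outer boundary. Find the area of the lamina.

Outer boundary:
Apply the surveyor's formula: 2A = Σ (x_i·y_{i+1} − x_{i+1}·y_i), indices taken mod 5.
Σ = (-38) + (-33) + (-241) + (-72) + (-90) = -474
Area = |Σ|/2 = 237.
Hole:
Apply the surveyor's formula: 2A = Σ (x_i·y_{i+1} − x_{i+1}·y_i), indices taken mod 4.
Σ = (21) + (-4) + (1) + (0) = 18
Area = |Σ|/2 = 9.
Net area = 237 − 9 = 228.

228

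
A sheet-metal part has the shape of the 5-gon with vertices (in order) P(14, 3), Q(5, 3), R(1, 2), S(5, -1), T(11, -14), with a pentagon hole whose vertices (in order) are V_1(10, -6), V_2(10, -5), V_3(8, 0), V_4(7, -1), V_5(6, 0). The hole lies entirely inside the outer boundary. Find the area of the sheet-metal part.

Outer boundary:
Apply the shoelace (surveyor's) formula: 2A = Σ (x_i·y_{i+1} − x_{i+1}·y_i), indices taken mod 5.
Cross-terms: 27, 7, -11, -59, 229  ⇒  Σ = 193
Area = |Σ|/2 = 96.5.
Hole:
Cross-terms: 10, 40, -8, 6, -36  ⇒  Σ = 12
Area = |Σ|/2 = 6.
Net area = 96.5 − 6 = 90.5.

90.5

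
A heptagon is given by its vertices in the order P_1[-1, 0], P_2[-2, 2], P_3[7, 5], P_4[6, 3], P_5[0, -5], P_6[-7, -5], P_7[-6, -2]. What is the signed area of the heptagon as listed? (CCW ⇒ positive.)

Apply the surveyor's formula: 2A = Σ (x_i·y_{i+1} − x_{i+1}·y_i), indices taken mod 7.
Cross-terms: -2, -24, -9, -30, -35, -16, -2  ⇒  Σ = -118
Signed area = Σ/2 = -59 (negative ⇒ clockwise traversal).

-59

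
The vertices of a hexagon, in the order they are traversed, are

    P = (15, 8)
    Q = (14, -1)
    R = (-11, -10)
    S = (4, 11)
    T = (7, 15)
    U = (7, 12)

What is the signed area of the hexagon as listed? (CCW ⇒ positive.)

Apply the shoelace formula: 2A = Σ (x_i·y_{i+1} − x_{i+1}·y_i), indices taken mod 6.
Σ = (-127) + (-151) + (-81) + (-17) + (-21) + (-124) = -521
Signed area = Σ/2 = -260.5 (negative ⇒ clockwise traversal).

-260.5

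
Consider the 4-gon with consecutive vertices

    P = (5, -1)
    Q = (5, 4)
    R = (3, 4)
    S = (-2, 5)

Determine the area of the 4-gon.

Σ = (25) + (8) + (23) + (-23) = 33
Area = |Σ|/2 = 16.5.

16.5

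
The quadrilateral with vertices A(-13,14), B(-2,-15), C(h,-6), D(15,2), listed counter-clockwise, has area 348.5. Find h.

8

Write out the shoelace sum; only the two edges meeting at C involve h:
2·Area = [((-2)·(-6) − h·(-15)) + (h·2 − 15·(-6))] + 459
       = 17·h + 561 = 697
⇒ h = 8.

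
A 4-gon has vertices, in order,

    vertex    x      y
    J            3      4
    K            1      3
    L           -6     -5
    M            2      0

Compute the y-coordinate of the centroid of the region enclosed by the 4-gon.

-1/12

Apply the surveyor's formula. First the cross-terms c_i = x_i·y_{i+1} − x_{i+1}·y_i:
  5, 13, 10, 8  ⇒  2A = 36, A = 18.
Then Σ (y_i + y_{i+1})·c_i = -9, so ȳ = -9 / (6·18) = -1/12.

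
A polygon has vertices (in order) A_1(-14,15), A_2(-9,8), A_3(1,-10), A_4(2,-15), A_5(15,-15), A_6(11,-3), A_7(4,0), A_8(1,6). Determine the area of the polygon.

Σ = (23) + (82) + (5) + (195) + (120) + (12) + (24) + (99) = 560
Area = |Σ|/2 = 280.

280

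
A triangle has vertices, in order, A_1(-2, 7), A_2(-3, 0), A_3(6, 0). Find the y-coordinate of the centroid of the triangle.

Apply Gauss's area formula. First the cross-terms c_i = x_i·y_{i+1} − x_{i+1}·y_i:
  21, 0, 42  ⇒  2A = 63, A = 31.5.
Then Σ (y_i + y_{i+1})·c_i = 441, so ȳ = 441 / (6·31.5) = 7/3.

7/3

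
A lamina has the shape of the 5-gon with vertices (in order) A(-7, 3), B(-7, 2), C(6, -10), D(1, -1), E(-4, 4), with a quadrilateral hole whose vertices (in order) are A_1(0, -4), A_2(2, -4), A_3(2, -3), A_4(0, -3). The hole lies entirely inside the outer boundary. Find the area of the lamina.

40.5

Outer boundary:
Apply the shoelace (surveyor's) formula: 2A = Σ (x_i·y_{i+1} − x_{i+1}·y_i), indices taken mod 5.
Σ = (7) + (58) + (4) + (0) + (16) = 85
Area = |Σ|/2 = 42.5.
Hole:
Apply the surveyor's formula: 2A = Σ (x_i·y_{i+1} − x_{i+1}·y_i), indices taken mod 4.
Σ = (8) + (2) + (-6) + (0) = 4
Area = |Σ|/2 = 2.
Net area = 42.5 − 2 = 40.5.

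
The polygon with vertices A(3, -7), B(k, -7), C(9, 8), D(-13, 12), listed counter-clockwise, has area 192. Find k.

The doubled signed area Σ (x_i y_{i+1} − x_{i+1} y_i) is linear in k.
With k=0 it equals 309; the coefficient of k is 15 (from the two edges through B).
So 15·k + 309 = 2·192 = 384 ⇒ k = 5.

5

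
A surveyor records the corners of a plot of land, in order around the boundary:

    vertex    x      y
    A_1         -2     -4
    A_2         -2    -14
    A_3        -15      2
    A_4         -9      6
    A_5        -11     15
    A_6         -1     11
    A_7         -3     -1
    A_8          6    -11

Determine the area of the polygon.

207

Apply the shoelace (surveyor's) formula: 2A = Σ (x_i·y_{i+1} − x_{i+1}·y_i), indices taken mod 8.
A_1→A_2: (-2)(-14) − (-2)(-4) = 20
A_2→A_3: (-2)(2) − (-15)(-14) = -214
A_3→A_4: (-15)(6) − (-9)(2) = -72
A_4→A_5: (-9)(15) − (-11)(6) = -69
A_5→A_6: (-11)(11) − (-1)(15) = -106
A_6→A_7: (-1)(-1) − (-3)(11) = 34
A_7→A_8: (-3)(-11) − (6)(-1) = 39
A_8→A_1: (6)(-4) − (-2)(-11) = -46
Σ = -414
Area = |Σ|/2 = 207.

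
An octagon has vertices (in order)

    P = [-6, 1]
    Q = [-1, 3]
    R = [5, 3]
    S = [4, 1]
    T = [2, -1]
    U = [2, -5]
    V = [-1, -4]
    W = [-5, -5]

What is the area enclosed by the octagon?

Σ = (-17) + (-18) + (-7) + (-6) + (-8) + (-13) + (-15) + (-35) = -119
Area = |Σ|/2 = 59.5.

59.5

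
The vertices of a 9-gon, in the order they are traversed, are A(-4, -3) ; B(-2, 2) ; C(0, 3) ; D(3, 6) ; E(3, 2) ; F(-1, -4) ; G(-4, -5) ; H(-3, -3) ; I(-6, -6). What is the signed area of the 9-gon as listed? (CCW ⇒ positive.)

-35.5

Apply the surveyor's formula: 2A = Σ (x_i·y_{i+1} − x_{i+1}·y_i), indices taken mod 9.
Σ = (-14) + (-6) + (-9) + (-12) + (-10) + (-11) + (-3) + (0) + (-6) = -71
Signed area = Σ/2 = -35.5 (negative ⇒ clockwise traversal).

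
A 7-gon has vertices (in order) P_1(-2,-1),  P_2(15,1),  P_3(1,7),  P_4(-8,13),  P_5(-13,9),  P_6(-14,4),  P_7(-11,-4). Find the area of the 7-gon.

Apply the shoelace formula: 2A = Σ (x_i·y_{i+1} − x_{i+1}·y_i), indices taken mod 7.
Σ = (13) + (104) + (69) + (97) + (74) + (100) + (3) = 460
Area = |Σ|/2 = 230.

230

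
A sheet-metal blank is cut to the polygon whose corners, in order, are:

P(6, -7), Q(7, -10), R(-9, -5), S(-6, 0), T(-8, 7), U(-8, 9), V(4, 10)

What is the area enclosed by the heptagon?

214

Apply Gauss's area formula: 2A = Σ (x_i·y_{i+1} − x_{i+1}·y_i), indices taken mod 7.
Σ = (-11) + (-125) + (-30) + (-42) + (-16) + (-116) + (-88) = -428
Area = |Σ|/2 = 214.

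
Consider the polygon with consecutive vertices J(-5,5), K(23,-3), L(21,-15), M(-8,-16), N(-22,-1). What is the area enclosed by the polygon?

648.5

Apply Gauss's area formula: 2A = Σ (x_i·y_{i+1} − x_{i+1}·y_i), indices taken mod 5.
J→K: (-5)(-3) − (23)(5) = -100
K→L: (23)(-15) − (21)(-3) = -282
L→M: (21)(-16) − (-8)(-15) = -456
M→N: (-8)(-1) − (-22)(-16) = -344
N→J: (-22)(5) − (-5)(-1) = -115
Σ = -1297
Area = |Σ|/2 = 648.5.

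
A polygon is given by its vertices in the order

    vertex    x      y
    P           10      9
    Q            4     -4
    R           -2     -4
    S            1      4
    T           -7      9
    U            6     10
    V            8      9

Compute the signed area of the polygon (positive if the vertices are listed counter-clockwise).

-117.5

Apply the surveyor's formula: 2A = Σ (x_i·y_{i+1} − x_{i+1}·y_i), indices taken mod 7.
Σ = (-76) + (-24) + (-4) + (37) + (-124) + (-26) + (-18) = -235
Signed area = Σ/2 = -117.5 (negative ⇒ clockwise traversal).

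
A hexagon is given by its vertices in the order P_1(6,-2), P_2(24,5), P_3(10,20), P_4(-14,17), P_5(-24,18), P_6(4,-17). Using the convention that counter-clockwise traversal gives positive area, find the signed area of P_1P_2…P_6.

Σ = (78) + (430) + (450) + (156) + (336) + (94) = 1544
Signed area = Σ/2 = 772 (positive ⇒ counter-clockwise traversal).

772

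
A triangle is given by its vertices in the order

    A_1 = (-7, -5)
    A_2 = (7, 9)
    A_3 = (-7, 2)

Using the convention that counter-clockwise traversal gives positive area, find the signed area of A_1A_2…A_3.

49

Apply Gauss's area formula: 2A = Σ (x_i·y_{i+1} − x_{i+1}·y_i), indices taken mod 3.
Cross-terms: -28, 77, 49  ⇒  Σ = 98
Signed area = Σ/2 = 49 (positive ⇒ counter-clockwise traversal).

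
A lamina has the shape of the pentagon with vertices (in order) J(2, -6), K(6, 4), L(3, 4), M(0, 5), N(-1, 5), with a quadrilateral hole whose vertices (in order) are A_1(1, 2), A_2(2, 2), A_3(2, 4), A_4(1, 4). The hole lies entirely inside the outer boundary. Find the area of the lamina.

Outer boundary:
Apply the shoelace (surveyor's) formula: 2A = Σ (x_i·y_{i+1} − x_{i+1}·y_i), indices taken mod 5.
Cross-terms: 44, 12, 15, 5, -4  ⇒  Σ = 72
Area = |Σ|/2 = 36.
Hole:
Apply the shoelace formula: 2A = Σ (x_i·y_{i+1} − x_{i+1}·y_i), indices taken mod 4.
A_1→A_2: (1)(2) − (2)(2) = -2
A_2→A_3: (2)(4) − (2)(2) = 4
A_3→A_4: (2)(4) − (1)(4) = 4
A_4→A_1: (1)(2) − (1)(4) = -2
Σ = 4
Area = |Σ|/2 = 2.
Net area = 36 − 2 = 34.

34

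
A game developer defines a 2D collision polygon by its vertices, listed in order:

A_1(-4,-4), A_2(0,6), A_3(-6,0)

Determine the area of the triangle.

Apply the shoelace (surveyor's) formula: 2A = Σ (x_i·y_{i+1} − x_{i+1}·y_i), indices taken mod 3.
Σ = (-24) + (36) + (24) = 36
Area = |Σ|/2 = 18.

18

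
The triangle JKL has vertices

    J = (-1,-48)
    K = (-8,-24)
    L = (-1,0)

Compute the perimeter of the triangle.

98

|JK| = √((-7)² + (24)²) = √625 = 25
|KL| = √((7)² + (24)²) = √625 = 25
|LJ| = √((0)² + (-48)²) = √2304 = 48
Perimeter = 25 + 25 + 48 = 98.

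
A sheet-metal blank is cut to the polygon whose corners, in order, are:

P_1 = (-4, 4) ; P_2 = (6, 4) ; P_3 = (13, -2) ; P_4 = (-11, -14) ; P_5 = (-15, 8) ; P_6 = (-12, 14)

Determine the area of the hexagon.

Apply Gauss's area formula: 2A = Σ (x_i·y_{i+1} − x_{i+1}·y_i), indices taken mod 6.
Cross-terms: -40, -64, -204, -298, -114, 8  ⇒  Σ = -712
Area = |Σ|/2 = 356.

356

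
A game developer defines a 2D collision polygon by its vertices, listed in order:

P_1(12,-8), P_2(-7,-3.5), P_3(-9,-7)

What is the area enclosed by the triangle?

P_1→P_2: (12)(-3.5) − (-7)(-8) = -98
P_2→P_3: (-7)(-7) − (-9)(-3.5) = 17.5
P_3→P_1: (-9)(-8) − (12)(-7) = 156
Σ = 75.5
Area = |Σ|/2 = 37.75.

37.75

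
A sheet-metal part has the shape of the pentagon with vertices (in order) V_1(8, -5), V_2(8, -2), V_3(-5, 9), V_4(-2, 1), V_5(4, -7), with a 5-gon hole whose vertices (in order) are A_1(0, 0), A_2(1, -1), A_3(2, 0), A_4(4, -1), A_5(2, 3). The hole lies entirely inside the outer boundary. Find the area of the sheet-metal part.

65.5

Outer boundary:
Apply the shoelace (surveyor's) formula: 2A = Σ (x_i·y_{i+1} − x_{i+1}·y_i), indices taken mod 5.
Cross-terms: 24, 62, 13, 10, 36  ⇒  Σ = 145
Area = |Σ|/2 = 72.5.
Hole:
Apply the shoelace formula: 2A = Σ (x_i·y_{i+1} − x_{i+1}·y_i), indices taken mod 5.
Σ = (0) + (2) + (-2) + (14) + (0) = 14
Area = |Σ|/2 = 7.
Net area = 72.5 − 7 = 65.5.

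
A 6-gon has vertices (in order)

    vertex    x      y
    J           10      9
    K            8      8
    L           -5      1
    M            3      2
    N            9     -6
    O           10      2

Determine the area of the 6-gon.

Σ = (8) + (48) + (-13) + (-36) + (78) + (70) = 155
Area = |Σ|/2 = 77.5.

77.5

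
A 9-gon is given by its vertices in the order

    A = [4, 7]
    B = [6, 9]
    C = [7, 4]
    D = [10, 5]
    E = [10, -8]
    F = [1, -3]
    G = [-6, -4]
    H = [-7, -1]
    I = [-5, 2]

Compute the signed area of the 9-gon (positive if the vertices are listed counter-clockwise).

-154

Apply the shoelace formula: 2A = Σ (x_i·y_{i+1} − x_{i+1}·y_i), indices taken mod 9.
Cross-terms: -6, -39, -5, -130, -22, -22, -22, -19, -43  ⇒  Σ = -308
Signed area = Σ/2 = -154 (negative ⇒ clockwise traversal).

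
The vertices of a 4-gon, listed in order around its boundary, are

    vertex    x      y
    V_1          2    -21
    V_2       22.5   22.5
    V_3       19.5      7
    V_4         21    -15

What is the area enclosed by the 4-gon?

Σ = (517.5) + (-281.25) + (-439.5) + (-411) = -614.25
Area = |Σ|/2 = 307.125.

307.125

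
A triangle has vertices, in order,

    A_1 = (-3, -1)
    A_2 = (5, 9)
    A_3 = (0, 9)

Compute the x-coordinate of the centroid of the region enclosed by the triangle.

2/3

Apply the shoelace formula. First the cross-terms c_i = x_i·y_{i+1} − x_{i+1}·y_i:
  -22, 45, 27  ⇒  2A = 50, A = 25.
Then Σ (x_i + x_{i+1})·c_i = 100, so x̄ = 100 / (6·25) = 2/3.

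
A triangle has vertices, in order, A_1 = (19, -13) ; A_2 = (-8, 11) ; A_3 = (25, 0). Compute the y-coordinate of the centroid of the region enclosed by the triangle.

Apply the shoelace formula. First the cross-terms c_i = x_i·y_{i+1} − x_{i+1}·y_i:
  105, -275, -325  ⇒  2A = -495, A = -247.5.
Then Σ (y_i + y_{i+1})·c_i = 990, so ȳ = 990 / (6·(-247.5)) = -2/3.

-2/3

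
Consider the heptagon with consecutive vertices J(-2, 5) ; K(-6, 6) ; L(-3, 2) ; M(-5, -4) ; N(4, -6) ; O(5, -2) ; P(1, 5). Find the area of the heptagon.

J→K: (-2)(6) − (-6)(5) = 18
K→L: (-6)(2) − (-3)(6) = 6
L→M: (-3)(-4) − (-5)(2) = 22
M→N: (-5)(-6) − (4)(-4) = 46
N→O: (4)(-2) − (5)(-6) = 22
O→P: (5)(5) − (1)(-2) = 27
P→J: (1)(5) − (-2)(5) = 15
Σ = 156
Area = |Σ|/2 = 78.

78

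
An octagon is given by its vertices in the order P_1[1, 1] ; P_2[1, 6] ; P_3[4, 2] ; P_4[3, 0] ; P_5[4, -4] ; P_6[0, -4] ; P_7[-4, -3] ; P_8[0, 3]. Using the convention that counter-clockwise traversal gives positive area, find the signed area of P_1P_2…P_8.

Σ = (5) + (-22) + (-6) + (-12) + (-16) + (-16) + (-12) + (-3) = -82
Signed area = Σ/2 = -41 (negative ⇒ clockwise traversal).

-41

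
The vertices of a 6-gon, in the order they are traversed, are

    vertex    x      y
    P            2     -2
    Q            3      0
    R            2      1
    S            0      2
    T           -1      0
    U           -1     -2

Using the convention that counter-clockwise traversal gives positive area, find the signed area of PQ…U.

Apply the shoelace formula: 2A = Σ (x_i·y_{i+1} − x_{i+1}·y_i), indices taken mod 6.
Cross-terms: 6, 3, 4, 2, 2, 6  ⇒  Σ = 23
Signed area = Σ/2 = 11.5 (positive ⇒ counter-clockwise traversal).

11.5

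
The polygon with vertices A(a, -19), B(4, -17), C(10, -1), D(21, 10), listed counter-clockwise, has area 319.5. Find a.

-25

The doubled signed area Σ (x_i y_{i+1} − x_{i+1} y_i) is linear in a.
With a=0 it equals -36; the coefficient of a is -27 (from the two edges through A).
So -27·a + -36 = 2·319.5 = 639 ⇒ a = -25.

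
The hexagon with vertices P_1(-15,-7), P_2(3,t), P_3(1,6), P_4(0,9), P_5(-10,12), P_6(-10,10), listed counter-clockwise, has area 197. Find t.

The doubled signed area Σ (x_i y_{i+1} − x_{i+1} y_i) is linear in t.
With t=0 it equals 378; the coefficient of t is -16 (from the two edges through P_2).
So -16·t + 378 = 2·197 = 394 ⇒ t = -1.

-1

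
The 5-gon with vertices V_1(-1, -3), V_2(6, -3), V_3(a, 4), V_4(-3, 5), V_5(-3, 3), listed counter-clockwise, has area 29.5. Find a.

-2

The doubled signed area Σ (x_i y_{i+1} − x_{i+1} y_i) is linear in a.
With a=0 it equals 75; the coefficient of a is 8 (from the two edges through V_3).
So 8·a + 75 = 2·29.5 = 59 ⇒ a = -2.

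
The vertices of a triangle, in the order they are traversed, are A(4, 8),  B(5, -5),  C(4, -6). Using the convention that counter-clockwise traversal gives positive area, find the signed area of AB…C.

Cross-terms: -60, -10, 56  ⇒  Σ = -14
Signed area = Σ/2 = -7 (negative ⇒ clockwise traversal).

-7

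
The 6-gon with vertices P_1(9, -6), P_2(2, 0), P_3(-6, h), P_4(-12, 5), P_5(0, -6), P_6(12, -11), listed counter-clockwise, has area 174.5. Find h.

The doubled signed area Σ (x_i y_{i+1} − x_{i+1} y_i) is linear in h.
With h=0 it equals 153; the coefficient of h is 14 (from the two edges through P_3).
So 14·h + 153 = 2·174.5 = 349 ⇒ h = 14.

14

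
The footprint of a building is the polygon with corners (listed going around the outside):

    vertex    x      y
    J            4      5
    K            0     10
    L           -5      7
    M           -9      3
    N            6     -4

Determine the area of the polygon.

Apply the surveyor's formula: 2A = Σ (x_i·y_{i+1} − x_{i+1}·y_i), indices taken mod 5.
Cross-terms: 40, 50, 48, 18, 46  ⇒  Σ = 202
Area = |Σ|/2 = 101.

101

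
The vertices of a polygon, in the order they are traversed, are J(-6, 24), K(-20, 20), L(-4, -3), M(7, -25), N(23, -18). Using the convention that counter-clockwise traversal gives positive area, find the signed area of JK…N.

Apply the shoelace (surveyor's) formula: 2A = Σ (x_i·y_{i+1} − x_{i+1}·y_i), indices taken mod 5.
J→K: (-6)(20) − (-20)(24) = 360
K→L: (-20)(-3) − (-4)(20) = 140
L→M: (-4)(-25) − (7)(-3) = 121
M→N: (7)(-18) − (23)(-25) = 449
N→J: (23)(24) − (-6)(-18) = 444
Σ = 1514
Signed area = Σ/2 = 757 (positive ⇒ counter-clockwise traversal).

757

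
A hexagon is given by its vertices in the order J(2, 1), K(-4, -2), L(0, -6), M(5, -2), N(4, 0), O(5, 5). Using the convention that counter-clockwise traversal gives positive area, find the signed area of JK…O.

Apply the shoelace formula: 2A = Σ (x_i·y_{i+1} − x_{i+1}·y_i), indices taken mod 6.
J→K: (2)(-2) − (-4)(1) = 0
K→L: (-4)(-6) − (0)(-2) = 24
L→M: (0)(-2) − (5)(-6) = 30
M→N: (5)(0) − (4)(-2) = 8
N→O: (4)(5) − (5)(0) = 20
O→J: (5)(1) − (2)(5) = -5
Σ = 77
Signed area = Σ/2 = 38.5 (positive ⇒ counter-clockwise traversal).

38.5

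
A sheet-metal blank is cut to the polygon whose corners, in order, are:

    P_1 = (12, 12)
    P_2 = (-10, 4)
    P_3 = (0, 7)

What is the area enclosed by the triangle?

Apply the surveyor's formula: 2A = Σ (x_i·y_{i+1} − x_{i+1}·y_i), indices taken mod 3.
Cross-terms: 168, -70, -84  ⇒  Σ = 14
Area = |Σ|/2 = 7.

7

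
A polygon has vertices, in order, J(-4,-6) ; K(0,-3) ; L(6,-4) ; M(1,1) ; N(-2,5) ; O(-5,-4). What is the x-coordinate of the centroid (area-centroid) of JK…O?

-39/47

Apply the shoelace (surveyor's) formula. First the cross-terms c_i = x_i·y_{i+1} − x_{i+1}·y_i:
  12, 18, 10, 7, 33, 14  ⇒  2A = 94, A = 47.
Then Σ (x_i + x_{i+1})·c_i = -234, so x̄ = -234 / (6·47) = -39/47.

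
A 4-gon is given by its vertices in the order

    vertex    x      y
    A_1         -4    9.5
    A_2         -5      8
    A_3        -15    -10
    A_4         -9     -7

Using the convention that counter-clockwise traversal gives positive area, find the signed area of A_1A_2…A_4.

Σ = (15.5) + (170) + (15) + (-113.5) = 87
Signed area = Σ/2 = 43.5 (positive ⇒ counter-clockwise traversal).

43.5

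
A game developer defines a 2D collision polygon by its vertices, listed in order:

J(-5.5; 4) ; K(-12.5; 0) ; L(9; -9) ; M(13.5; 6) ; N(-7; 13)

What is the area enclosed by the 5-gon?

Apply the shoelace (surveyor's) formula: 2A = Σ (x_i·y_{i+1} − x_{i+1}·y_i), indices taken mod 5.
Σ = (50) + (112.5) + (175.5) + (217.5) + (43.5) = 599
Area = |Σ|/2 = 299.5.

299.5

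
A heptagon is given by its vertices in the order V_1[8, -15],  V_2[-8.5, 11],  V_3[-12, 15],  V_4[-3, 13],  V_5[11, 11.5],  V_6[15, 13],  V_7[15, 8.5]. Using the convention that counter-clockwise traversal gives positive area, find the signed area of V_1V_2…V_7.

-356.75

Σ = (-39.5) + (4.5) + (-111) + (-177.5) + (-29.5) + (-67.5) + (-293) = -713.5
Signed area = Σ/2 = -356.75 (negative ⇒ clockwise traversal).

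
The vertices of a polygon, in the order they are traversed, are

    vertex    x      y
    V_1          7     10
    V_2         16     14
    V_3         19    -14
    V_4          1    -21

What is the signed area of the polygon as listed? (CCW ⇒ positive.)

Apply the shoelace (surveyor's) formula: 2A = Σ (x_i·y_{i+1} − x_{i+1}·y_i), indices taken mod 4.
Σ = (-62) + (-490) + (-385) + (157) = -780
Signed area = Σ/2 = -390 (negative ⇒ clockwise traversal).

-390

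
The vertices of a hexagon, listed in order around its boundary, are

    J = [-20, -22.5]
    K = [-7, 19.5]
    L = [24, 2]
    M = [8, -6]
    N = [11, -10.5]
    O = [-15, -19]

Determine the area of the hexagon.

Σ = (-547.5) + (-482) + (-160) + (-18) + (-366.5) + (-42.5) = -1616.5
Area = |Σ|/2 = 808.25.

808.25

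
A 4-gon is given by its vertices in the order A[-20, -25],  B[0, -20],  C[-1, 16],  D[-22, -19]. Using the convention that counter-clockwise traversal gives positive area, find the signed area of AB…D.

460.5

Apply Gauss's area formula: 2A = Σ (x_i·y_{i+1} − x_{i+1}·y_i), indices taken mod 4.
Cross-terms: 400, -20, 371, 170  ⇒  Σ = 921
Signed area = Σ/2 = 460.5 (positive ⇒ counter-clockwise traversal).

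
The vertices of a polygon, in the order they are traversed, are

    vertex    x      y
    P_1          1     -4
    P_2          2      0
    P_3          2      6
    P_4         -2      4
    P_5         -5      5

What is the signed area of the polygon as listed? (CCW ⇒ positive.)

Cross-terms: 8, 12, 20, 10, 15  ⇒  Σ = 65
Signed area = Σ/2 = 32.5 (positive ⇒ counter-clockwise traversal).

32.5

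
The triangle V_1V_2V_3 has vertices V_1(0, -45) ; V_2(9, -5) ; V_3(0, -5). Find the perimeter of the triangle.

90

|V_1V_2| = √((9)² + (40)²) = √1681 = 41
|V_2V_3| = √((-9)² + (0)²) = √81 = 9
|V_3V_1| = √((0)² + (-40)²) = √1600 = 40
Perimeter = 41 + 9 + 40 = 90.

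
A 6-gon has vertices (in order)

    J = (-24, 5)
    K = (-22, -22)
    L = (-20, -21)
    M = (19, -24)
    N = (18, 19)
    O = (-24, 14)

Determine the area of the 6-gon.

1628

Apply the surveyor's formula: 2A = Σ (x_i·y_{i+1} − x_{i+1}·y_i), indices taken mod 6.
Σ = (638) + (22) + (879) + (793) + (708) + (216) = 3256
Area = |Σ|/2 = 1628.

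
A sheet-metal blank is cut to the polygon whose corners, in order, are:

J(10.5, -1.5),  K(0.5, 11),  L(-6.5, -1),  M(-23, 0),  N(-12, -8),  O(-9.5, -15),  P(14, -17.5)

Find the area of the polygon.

J→K: (10.5)(11) − (0.5)(-1.5) = 116.25
K→L: (0.5)(-1) − (-6.5)(11) = 71
L→M: (-6.5)(0) − (-23)(-1) = -23
M→N: (-23)(-8) − (-12)(0) = 184
N→O: (-12)(-15) − (-9.5)(-8) = 104
O→P: (-9.5)(-17.5) − (14)(-15) = 376.25
P→J: (14)(-1.5) − (10.5)(-17.5) = 162.75
Σ = 991.25
Area = |Σ|/2 = 495.625.

495.625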